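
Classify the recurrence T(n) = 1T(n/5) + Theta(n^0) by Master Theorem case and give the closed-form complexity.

Master Theorem for T(n) = 1T(n/5) + O(n^0):

a = 1, b = 5, c = 0
log_b(a) = log_5(1) = 0.0000

Case 2: c = 0 = log_5(1) = 0.0000
T(n) = O(n^0 log n) = O(log n)

For T(n) = 1T(n/5) + O(n^0): log_5(1) = 0.0000. This is Case 2 of the Master Theorem (c = log_b(a), equal work at all levels), giving O(log n).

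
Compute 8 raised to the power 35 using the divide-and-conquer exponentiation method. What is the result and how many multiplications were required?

Computing 8^35 by squaring (build up from 8^1; each line after the first costs one multiplication):

8^1 = 8
8^2 = (8^1)^2 = 8^2 = 64
8^4 = (8^2)^2 = 64^2 = 4096
8^8 = (8^4)^2 = 4096^2 = 16777216
8^16 = (8^8)^2 = 16777216^2 = 281474976710656
8^17 = 8 * 8^16 = 8 * 281474976710656 = 2251799813685248
8^34 = (8^17)^2 = 2251799813685248^2 = 5070602400912917605986812821504
8^35 = 8 * 8^34 = 8 * 5070602400912917605986812821504 = 40564819207303340847894502572032

Result: 40564819207303340847894502572032
Multiplications needed: 7 (7 lines after 8^1)

8^35 = 40564819207303340847894502572032. Using exponentiation by squaring, this requires 7 multiplications. The key idea: if the exponent is even, square the half-power; if odd, multiply by the base once.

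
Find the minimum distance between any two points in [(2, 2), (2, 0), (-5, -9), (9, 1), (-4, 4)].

Computing all pairwise distances among 5 points:

d((2, 2), (2, 0)) = 2.0 <-- minimum
d((2, 2), (-5, -9)) = 13.0384
d((2, 2), (9, 1)) = 7.0711
d((2, 2), (-4, 4)) = 6.3246
d((2, 0), (-5, -9)) = 11.4018
d((2, 0), (9, 1)) = 7.0711
d((2, 0), (-4, 4)) = 7.2111
d((-5, -9), (9, 1)) = 17.2047
d((-5, -9), (-4, 4)) = 13.0384
d((9, 1), (-4, 4)) = 13.3417

Closest pair: (2, 2) and (2, 0) with distance 2.0

The closest pair is (2, 2) and (2, 0) with Euclidean distance 2.0. For 5 points, brute-force pairwise comparison is shown above. For large n, the divide-and-conquer algorithm (sort by x, recurse on halves, check the dividing strip) achieves O(n log n).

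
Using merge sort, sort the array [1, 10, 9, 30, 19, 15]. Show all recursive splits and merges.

Merge sort trace:

Split: [1, 10, 9, 30, 19, 15] -> [1, 10, 9] and [30, 19, 15]
  Split: [1, 10, 9] -> [1] and [10, 9]
    Split: [10, 9] -> [10] and [9]
    Merge: [10] + [9] -> [9, 10]
  Merge: [1] + [9, 10] -> [1, 9, 10]
  Split: [30, 19, 15] -> [30] and [19, 15]
    Split: [19, 15] -> [19] and [15]
    Merge: [19] + [15] -> [15, 19]
  Merge: [30] + [15, 19] -> [15, 19, 30]
Merge: [1, 9, 10] + [15, 19, 30] -> [1, 9, 10, 15, 19, 30]

Final sorted array: [1, 9, 10, 15, 19, 30]

The merge sort proceeds by recursively splitting the array and merging sorted halves.
After all merges, the sorted array is [1, 9, 10, 15, 19, 30].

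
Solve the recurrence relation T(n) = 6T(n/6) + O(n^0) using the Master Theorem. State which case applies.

Master Theorem for T(n) = 6T(n/6) + O(n^0):

a = 6, b = 6, c = 0
log_b(a) = log_6(6) = 1.0000

Case 1: c = 0 < log_6(6) = 1.0000
T(n) = O(n^(log_6 6)) = O(n)

For T(n) = 6T(n/6) + O(n^0): log_6(6) = 1.0000. This is Case 1 of the Master Theorem (c < log_b(a), work dominated by leaves), giving O(n).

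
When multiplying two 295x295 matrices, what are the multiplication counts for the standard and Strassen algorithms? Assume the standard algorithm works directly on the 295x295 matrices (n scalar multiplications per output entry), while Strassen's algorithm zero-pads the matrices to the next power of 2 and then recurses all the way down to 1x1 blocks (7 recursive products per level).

Matrix multiplication for 295x295 matrices:

Strassen's algorithm requires power-of-2 dimensions. Pad 295x295 to 512x512 (next power of 2).

Standard algorithm: 295^3 = 25672375 multiplications
Strassen's algorithm: 7^(log2(512)) = 7^9 = 40353607 multiplications
Difference: 25672375 - 40353607 = -14681232 (Strassen uses MORE here due to padding overhead — for small or just-over-power-of-2 n, padding can outweigh the per-level savings)

Standard: 25672375 multiplications (295^3). Strassen: 40353607 multiplications (7^9, after padding to 512x512). Strassen reduces 8 recursive multiplications to 7 at each level.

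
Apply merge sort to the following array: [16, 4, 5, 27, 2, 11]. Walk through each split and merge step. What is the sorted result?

Merge sort trace:

Split: [16, 4, 5, 27, 2, 11] -> [16, 4, 5] and [27, 2, 11]
  Split: [16, 4, 5] -> [16] and [4, 5]
    Split: [4, 5] -> [4] and [5]
    Merge: [4] + [5] -> [4, 5]
  Merge: [16] + [4, 5] -> [4, 5, 16]
  Split: [27, 2, 11] -> [27] and [2, 11]
    Split: [2, 11] -> [2] and [11]
    Merge: [2] + [11] -> [2, 11]
  Merge: [27] + [2, 11] -> [2, 11, 27]
Merge: [4, 5, 16] + [2, 11, 27] -> [2, 4, 5, 11, 16, 27]

Final sorted array: [2, 4, 5, 11, 16, 27]

The merge sort proceeds by recursively splitting the array and merging sorted halves.
After all merges, the sorted array is [2, 4, 5, 11, 16, 27].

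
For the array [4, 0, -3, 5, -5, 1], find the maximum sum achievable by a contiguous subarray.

Using Kadane's algorithm on [4, 0, -3, 5, -5, 1]:

Scanning through the array:
Position 1 (value 0): max_ending_here = 4, max_so_far = 4
Position 2 (value -3): max_ending_here = 1, max_so_far = 4
Position 3 (value 5): max_ending_here = 6, max_so_far = 6
Position 4 (value -5): max_ending_here = 1, max_so_far = 6
Position 5 (value 1): max_ending_here = 2, max_so_far = 6

Maximum subarray: [4, 0, -3, 5]
Maximum sum: 6

The maximum subarray is [4, 0, -3, 5] with sum 6. This subarray runs from index 0 to index 3.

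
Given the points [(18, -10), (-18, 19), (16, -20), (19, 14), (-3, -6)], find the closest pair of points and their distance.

Computing all pairwise distances among 5 points:

d((18, -10), (-18, 19)) = 46.2277
d((18, -10), (16, -20)) = 10.198 <-- minimum
d((18, -10), (19, 14)) = 24.0208
d((18, -10), (-3, -6)) = 21.3776
d((-18, 19), (16, -20)) = 51.7397
d((-18, 19), (19, 14)) = 37.3363
d((-18, 19), (-3, -6)) = 29.1548
d((16, -20), (19, 14)) = 34.1321
d((16, -20), (-3, -6)) = 23.6008
d((19, 14), (-3, -6)) = 29.7321

Closest pair: (18, -10) and (16, -20) with distance 10.198

The closest pair is (18, -10) and (16, -20) with Euclidean distance 10.198. For 5 points, brute-force pairwise comparison is shown above. For large n, the divide-and-conquer algorithm (sort by x, recurse on halves, check the dividing strip) achieves O(n log n).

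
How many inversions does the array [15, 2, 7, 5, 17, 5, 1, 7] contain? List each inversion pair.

Finding inversions in [15, 2, 7, 5, 17, 5, 1, 7]:

(0, 1): arr[0]=15 > arr[1]=2
(0, 2): arr[0]=15 > arr[2]=7
(0, 3): arr[0]=15 > arr[3]=5
(0, 5): arr[0]=15 > arr[5]=5
(0, 6): arr[0]=15 > arr[6]=1
(0, 7): arr[0]=15 > arr[7]=7
(1, 6): arr[1]=2 > arr[6]=1
(2, 3): arr[2]=7 > arr[3]=5
(2, 5): arr[2]=7 > arr[5]=5
(2, 6): arr[2]=7 > arr[6]=1
(3, 6): arr[3]=5 > arr[6]=1
(4, 5): arr[4]=17 > arr[5]=5
(4, 6): arr[4]=17 > arr[6]=1
(4, 7): arr[4]=17 > arr[7]=7
(5, 6): arr[5]=5 > arr[6]=1

Total inversions: 15

The array has 15 inversion(s): (0,1), (0,2), (0,3), (0,5), (0,6), (0,7), (1,6), (2,3), (2,5), (2,6), (3,6), (4,5), (4,6), (4,7), (5,6). Each pair (i,j) satisfies i < j and arr[i] > arr[j].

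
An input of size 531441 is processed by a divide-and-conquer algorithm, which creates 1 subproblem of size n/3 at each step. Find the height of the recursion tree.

For divide and conquer with division factor 3:

Problem sizes at each level:
Level 0: 531441
Level 1: 177147
Level 2: 59049
Level 3: 19683
Level 4: 6561
Level 5: 2187
Level 6: 729
Level 7: 243
Level 8: 81
Level 9: 27
Level 10: 9
Level 11: 3
Level 12: 1

The root is level 0 and the size-1 base case is level 12 (the tree spans levels 0 through 12, i.e. 13 levels counting the root), so the depth is the number of divisions: log_3(531441) = 12

The recursion tree depth is log_3(531441) = 12. At each level, the problem size is divided by 3, so it takes 12 divisions to reduce to a base case of size 1. The algorithm makes 1 recursive call at each level.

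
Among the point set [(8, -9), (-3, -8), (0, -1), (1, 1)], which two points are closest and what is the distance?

Computing all pairwise distances among 4 points:

d((8, -9), (-3, -8)) = 11.0454
d((8, -9), (0, -1)) = 11.3137
d((8, -9), (1, 1)) = 12.2066
d((-3, -8), (0, -1)) = 7.6158
d((-3, -8), (1, 1)) = 9.8489
d((0, -1), (1, 1)) = 2.2361 <-- minimum

Closest pair: (0, -1) and (1, 1) with distance 2.2361

The closest pair is (0, -1) and (1, 1) with Euclidean distance 2.2361. For 4 points, brute-force pairwise comparison is shown above. For large n, the divide-and-conquer algorithm (sort by x, recurse on halves, check the dividing strip) achieves O(n log n).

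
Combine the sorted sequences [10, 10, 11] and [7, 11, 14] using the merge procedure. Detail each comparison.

Merging process:

Compare 10 vs 7: take 7 from right. Merged: [7]
Compare 10 vs 11: take 10 from left. Merged: [7, 10]
Compare 10 vs 11: take 10 from left. Merged: [7, 10, 10]
Compare 11 vs 11: take 11 from left. Merged: [7, 10, 10, 11]
Append remaining from right: [11, 14]. Merged: [7, 10, 10, 11, 11, 14]

Final merged array: [7, 10, 10, 11, 11, 14]
Total comparisons: 4

The merged array is [7, 10, 10, 11, 11, 14], requiring 4 comparisons. The merge step runs in O(n) time where n is the total number of elements.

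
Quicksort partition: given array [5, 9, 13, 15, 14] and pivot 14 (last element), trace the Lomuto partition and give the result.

Lomuto partition with pivot = 14:

Initial array: [5, 9, 13, 15, 14]

arr[0]=5 <= 14: swap with position 0, array becomes [5, 9, 13, 15, 14]
arr[1]=9 <= 14: swap with position 1, array becomes [5, 9, 13, 15, 14]
arr[2]=13 <= 14: swap with position 2, array becomes [5, 9, 13, 15, 14]
arr[3]=15 > 14: no swap

Place pivot at position 3: [5, 9, 13, 14, 15]
Pivot position: 3

After partitioning with pivot 14, the array becomes [5, 9, 13, 14, 15]. The pivot is placed at index 3. All elements to the left of the pivot are <= 14, and all elements to the right are > 14.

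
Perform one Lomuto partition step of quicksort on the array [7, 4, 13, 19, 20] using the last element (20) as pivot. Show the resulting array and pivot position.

Lomuto partition with pivot = 20:

Initial array: [7, 4, 13, 19, 20]

arr[0]=7 <= 20: swap with position 0, array becomes [7, 4, 13, 19, 20]
arr[1]=4 <= 20: swap with position 1, array becomes [7, 4, 13, 19, 20]
arr[2]=13 <= 20: swap with position 2, array becomes [7, 4, 13, 19, 20]
arr[3]=19 <= 20: swap with position 3, array becomes [7, 4, 13, 19, 20]

Place pivot at position 4: [7, 4, 13, 19, 20]
Pivot position: 4

After partitioning with pivot 20, the array becomes [7, 4, 13, 19, 20]. The pivot is placed at index 4. All elements to the left of the pivot are <= 20, and all elements to the right are > 20.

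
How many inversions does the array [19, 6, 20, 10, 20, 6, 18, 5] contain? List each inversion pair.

Finding inversions in [19, 6, 20, 10, 20, 6, 18, 5]:

(0, 1): arr[0]=19 > arr[1]=6
(0, 3): arr[0]=19 > arr[3]=10
(0, 5): arr[0]=19 > arr[5]=6
(0, 6): arr[0]=19 > arr[6]=18
(0, 7): arr[0]=19 > arr[7]=5
(1, 7): arr[1]=6 > arr[7]=5
(2, 3): arr[2]=20 > arr[3]=10
(2, 5): arr[2]=20 > arr[5]=6
(2, 6): arr[2]=20 > arr[6]=18
(2, 7): arr[2]=20 > arr[7]=5
(3, 5): arr[3]=10 > arr[5]=6
(3, 7): arr[3]=10 > arr[7]=5
(4, 5): arr[4]=20 > arr[5]=6
(4, 6): arr[4]=20 > arr[6]=18
(4, 7): arr[4]=20 > arr[7]=5
(5, 7): arr[5]=6 > arr[7]=5
(6, 7): arr[6]=18 > arr[7]=5

Total inversions: 17

The array has 17 inversion(s): (0,1), (0,3), (0,5), (0,6), (0,7), (1,7), (2,3), (2,5), (2,6), (2,7), (3,5), (3,7), (4,5), (4,6), (4,7), (5,7), (6,7). Each pair (i,j) satisfies i < j and arr[i] > arr[j].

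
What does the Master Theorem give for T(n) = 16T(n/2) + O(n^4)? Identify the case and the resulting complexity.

Master Theorem for T(n) = 16T(n/2) + O(n^4):

a = 16, b = 2, c = 4
log_b(a) = log_2(16) = 4.0000

Case 2: c = 4 = log_2(16) = 4.0000
T(n) = O(n^4 log n) = O(n^4 log n)

For T(n) = 16T(n/2) + O(n^4): log_2(16) = 4.0000. This is Case 2 of the Master Theorem (c = log_b(a), equal work at all levels), giving O(n^4 log n).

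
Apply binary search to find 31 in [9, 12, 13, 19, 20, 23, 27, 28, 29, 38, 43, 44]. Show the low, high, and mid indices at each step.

Binary search for 31 in [9, 12, 13, 19, 20, 23, 27, 28, 29, 38, 43, 44]:

lo=0, hi=11, mid=5, arr[mid]=23 -> 23 < 31, search right half
lo=6, hi=11, mid=8, arr[mid]=29 -> 29 < 31, search right half
lo=9, hi=11, mid=10, arr[mid]=43 -> 43 > 31, search left half
lo=9, hi=9, mid=9, arr[mid]=38 -> 38 > 31, search left half
lo=9 > hi=8, target 31 not found

Binary search determines that 31 is not in the array after 4 comparisons. The search space was exhausted without finding the target.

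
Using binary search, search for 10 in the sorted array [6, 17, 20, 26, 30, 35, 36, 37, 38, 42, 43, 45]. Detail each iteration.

Binary search for 10 in [6, 17, 20, 26, 30, 35, 36, 37, 38, 42, 43, 45]:

lo=0, hi=11, mid=5, arr[mid]=35 -> 35 > 10, search left half
lo=0, hi=4, mid=2, arr[mid]=20 -> 20 > 10, search left half
lo=0, hi=1, mid=0, arr[mid]=6 -> 6 < 10, search right half
lo=1, hi=1, mid=1, arr[mid]=17 -> 17 > 10, search left half
lo=1 > hi=0, target 10 not found

Binary search determines that 10 is not in the array after 4 comparisons. The search space was exhausted without finding the target.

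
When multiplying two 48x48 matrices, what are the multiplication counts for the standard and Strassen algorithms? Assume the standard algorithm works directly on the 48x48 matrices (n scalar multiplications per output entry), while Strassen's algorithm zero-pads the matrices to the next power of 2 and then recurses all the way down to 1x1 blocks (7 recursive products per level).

Matrix multiplication for 48x48 matrices:

Strassen's algorithm requires power-of-2 dimensions. Pad 48x48 to 64x64 (next power of 2).

Standard algorithm: 48^3 = 110592 multiplications
Strassen's algorithm: 7^(log2(64)) = 7^6 = 117649 multiplications
Difference: 110592 - 117649 = -7057 (Strassen uses MORE here due to padding overhead — for small or just-over-power-of-2 n, padding can outweigh the per-level savings)

Standard: 110592 multiplications (48^3). Strassen: 117649 multiplications (7^6, after padding to 64x64). Strassen reduces 8 recursive multiplications to 7 at each level.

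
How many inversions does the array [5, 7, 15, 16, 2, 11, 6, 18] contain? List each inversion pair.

Finding inversions in [5, 7, 15, 16, 2, 11, 6, 18]:

(0, 4): arr[0]=5 > arr[4]=2
(1, 4): arr[1]=7 > arr[4]=2
(1, 6): arr[1]=7 > arr[6]=6
(2, 4): arr[2]=15 > arr[4]=2
(2, 5): arr[2]=15 > arr[5]=11
(2, 6): arr[2]=15 > arr[6]=6
(3, 4): arr[3]=16 > arr[4]=2
(3, 5): arr[3]=16 > arr[5]=11
(3, 6): arr[3]=16 > arr[6]=6
(5, 6): arr[5]=11 > arr[6]=6

Total inversions: 10

The array has 10 inversion(s): (0,4), (1,4), (1,6), (2,4), (2,5), (2,6), (3,4), (3,5), (3,6), (5,6). Each pair (i,j) satisfies i < j and arr[i] > arr[j].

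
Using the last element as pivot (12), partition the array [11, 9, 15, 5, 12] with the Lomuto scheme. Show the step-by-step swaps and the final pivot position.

Lomuto partition with pivot = 12:

Initial array: [11, 9, 15, 5, 12]

arr[0]=11 <= 12: swap with position 0, array becomes [11, 9, 15, 5, 12]
arr[1]=9 <= 12: swap with position 1, array becomes [11, 9, 15, 5, 12]
arr[2]=15 > 12: no swap
arr[3]=5 <= 12: swap with position 2, array becomes [11, 9, 5, 15, 12]

Place pivot at position 3: [11, 9, 5, 12, 15]
Pivot position: 3

After partitioning with pivot 12, the array becomes [11, 9, 5, 12, 15]. The pivot is placed at index 3. All elements to the left of the pivot are <= 12, and all elements to the right are > 12.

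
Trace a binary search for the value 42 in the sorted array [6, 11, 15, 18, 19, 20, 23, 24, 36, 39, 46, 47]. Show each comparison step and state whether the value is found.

Binary search for 42 in [6, 11, 15, 18, 19, 20, 23, 24, 36, 39, 46, 47]:

lo=0, hi=11, mid=5, arr[mid]=20 -> 20 < 42, search right half
lo=6, hi=11, mid=8, arr[mid]=36 -> 36 < 42, search right half
lo=9, hi=11, mid=10, arr[mid]=46 -> 46 > 42, search left half
lo=9, hi=9, mid=9, arr[mid]=39 -> 39 < 42, search right half
lo=10 > hi=9, target 42 not found

Binary search determines that 42 is not in the array after 4 comparisons. The search space was exhausted without finding the target.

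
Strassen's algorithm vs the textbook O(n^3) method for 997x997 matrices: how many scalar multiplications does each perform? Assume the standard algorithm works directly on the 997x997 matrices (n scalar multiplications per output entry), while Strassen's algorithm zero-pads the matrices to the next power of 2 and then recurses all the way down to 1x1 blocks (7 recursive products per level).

Matrix multiplication for 997x997 matrices:

Strassen's algorithm requires power-of-2 dimensions. Pad 997x997 to 1024x1024 (next power of 2).

Standard algorithm: 997^3 = 991026973 multiplications
Strassen's algorithm: 7^(log2(1024)) = 7^10 = 282475249 multiplications
Savings: 991026973 - 282475249 = 708551724 multiplications

Standard: 991026973 multiplications (997^3). Strassen: 282475249 multiplications (7^10, after padding to 1024x1024). Strassen reduces 8 recursive multiplications to 7 at each level.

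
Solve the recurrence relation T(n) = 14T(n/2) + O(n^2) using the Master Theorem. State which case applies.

Master Theorem for T(n) = 14T(n/2) + O(n^2):

a = 14, b = 2, c = 2
log_b(a) = log_2(14) = 3.8074

Case 1: c = 2 < log_2(14) = 3.8074
T(n) = O(n^(log_2 14))

For T(n) = 14T(n/2) + O(n^2): log_2(14) = 3.8074. This is Case 1 of the Master Theorem (c < log_b(a), work dominated by leaves), giving O(n^(log_2 14)).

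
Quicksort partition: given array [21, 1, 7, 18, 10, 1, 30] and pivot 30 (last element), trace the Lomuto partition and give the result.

Lomuto partition with pivot = 30:

Initial array: [21, 1, 7, 18, 10, 1, 30]

arr[0]=21 <= 30: swap with position 0, array becomes [21, 1, 7, 18, 10, 1, 30]
arr[1]=1 <= 30: swap with position 1, array becomes [21, 1, 7, 18, 10, 1, 30]
arr[2]=7 <= 30: swap with position 2, array becomes [21, 1, 7, 18, 10, 1, 30]
arr[3]=18 <= 30: swap with position 3, array becomes [21, 1, 7, 18, 10, 1, 30]
arr[4]=10 <= 30: swap with position 4, array becomes [21, 1, 7, 18, 10, 1, 30]
arr[5]=1 <= 30: swap with position 5, array becomes [21, 1, 7, 18, 10, 1, 30]

Place pivot at position 6: [21, 1, 7, 18, 10, 1, 30]
Pivot position: 6

After partitioning with pivot 30, the array becomes [21, 1, 7, 18, 10, 1, 30]. The pivot is placed at index 6. All elements to the left of the pivot are <= 30, and all elements to the right are > 30.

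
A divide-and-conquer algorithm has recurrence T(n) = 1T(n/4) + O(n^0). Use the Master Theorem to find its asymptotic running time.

Master Theorem for T(n) = 1T(n/4) + O(n^0):

a = 1, b = 4, c = 0
log_b(a) = log_4(1) = 0.0000

Case 2: c = 0 = log_4(1) = 0.0000
T(n) = O(n^0 log n) = O(log n)

For T(n) = 1T(n/4) + O(n^0): log_4(1) = 0.0000. This is Case 2 of the Master Theorem (c = log_b(a), equal work at all levels), giving O(log n).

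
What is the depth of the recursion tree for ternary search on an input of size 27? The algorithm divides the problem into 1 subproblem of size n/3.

For divide and conquer with division factor 3:

Problem sizes at each level:
Level 0: 27
Level 1: 9
Level 2: 3
Level 3: 1

The root is level 0 and the size-1 base case is level 3 (the tree spans levels 0 through 3, i.e. 4 levels counting the root), so the depth is the number of divisions: log_3(27) = 3

The recursion tree depth is log_3(27) = 3. At each level, the problem size is divided by 3, so it takes 3 divisions to reduce to a base case of size 1. The algorithm makes 1 recursive call at each level.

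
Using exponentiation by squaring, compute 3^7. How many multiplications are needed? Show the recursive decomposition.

Computing 3^7 by squaring (build up from 3^1; each line after the first costs one multiplication):

3^1 = 3
3^2 = (3^1)^2 = 3^2 = 9
3^3 = 3 * 3^2 = 3 * 9 = 27
3^6 = (3^3)^2 = 27^2 = 729
3^7 = 3 * 3^6 = 3 * 729 = 2187

Result: 2187
Multiplications needed: 4 (4 lines after 3^1)

3^7 = 2187. Using exponentiation by squaring, this requires 4 multiplications. The key idea: if the exponent is even, square the half-power; if odd, multiply by the base once.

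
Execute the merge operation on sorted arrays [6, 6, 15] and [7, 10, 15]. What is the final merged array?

Merging process:

Compare 6 vs 7: take 6 from left. Merged: [6]
Compare 6 vs 7: take 6 from left. Merged: [6, 6]
Compare 15 vs 7: take 7 from right. Merged: [6, 6, 7]
Compare 15 vs 10: take 10 from right. Merged: [6, 6, 7, 10]
Compare 15 vs 15: take 15 from left. Merged: [6, 6, 7, 10, 15]
Append remaining from right: [15]. Merged: [6, 6, 7, 10, 15, 15]

Final merged array: [6, 6, 7, 10, 15, 15]
Total comparisons: 5

The merged array is [6, 6, 7, 10, 15, 15], requiring 5 comparisons. The merge step runs in O(n) time where n is the total number of elements.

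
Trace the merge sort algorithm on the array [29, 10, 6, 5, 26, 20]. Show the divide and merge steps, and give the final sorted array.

Merge sort trace:

Split: [29, 10, 6, 5, 26, 20] -> [29, 10, 6] and [5, 26, 20]
  Split: [29, 10, 6] -> [29] and [10, 6]
    Split: [10, 6] -> [10] and [6]
    Merge: [10] + [6] -> [6, 10]
  Merge: [29] + [6, 10] -> [6, 10, 29]
  Split: [5, 26, 20] -> [5] and [26, 20]
    Split: [26, 20] -> [26] and [20]
    Merge: [26] + [20] -> [20, 26]
  Merge: [5] + [20, 26] -> [5, 20, 26]
Merge: [6, 10, 29] + [5, 20, 26] -> [5, 6, 10, 20, 26, 29]

Final sorted array: [5, 6, 10, 20, 26, 29]

The merge sort proceeds by recursively splitting the array and merging sorted halves.
After all merges, the sorted array is [5, 6, 10, 20, 26, 29].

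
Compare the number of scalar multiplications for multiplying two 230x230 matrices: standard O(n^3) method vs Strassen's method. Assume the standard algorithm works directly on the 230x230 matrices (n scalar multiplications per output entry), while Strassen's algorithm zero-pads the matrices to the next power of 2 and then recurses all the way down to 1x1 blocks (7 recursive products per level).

Matrix multiplication for 230x230 matrices:

Strassen's algorithm requires power-of-2 dimensions. Pad 230x230 to 256x256 (next power of 2).

Standard algorithm: 230^3 = 12167000 multiplications
Strassen's algorithm: 7^(log2(256)) = 7^8 = 5764801 multiplications
Savings: 12167000 - 5764801 = 6402199 multiplications

Standard: 12167000 multiplications (230^3). Strassen: 5764801 multiplications (7^8, after padding to 256x256). Strassen reduces 8 recursive multiplications to 7 at each level.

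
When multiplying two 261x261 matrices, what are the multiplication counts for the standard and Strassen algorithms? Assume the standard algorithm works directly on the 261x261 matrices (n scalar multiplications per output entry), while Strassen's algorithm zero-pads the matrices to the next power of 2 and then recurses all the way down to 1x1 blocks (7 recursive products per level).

Matrix multiplication for 261x261 matrices:

Strassen's algorithm requires power-of-2 dimensions. Pad 261x261 to 512x512 (next power of 2).

Standard algorithm: 261^3 = 17779581 multiplications
Strassen's algorithm: 7^(log2(512)) = 7^9 = 40353607 multiplications
Difference: 17779581 - 40353607 = -22574026 (Strassen uses MORE here due to padding overhead — for small or just-over-power-of-2 n, padding can outweigh the per-level savings)

Standard: 17779581 multiplications (261^3). Strassen: 40353607 multiplications (7^9, after padding to 512x512). Strassen reduces 8 recursive multiplications to 7 at each level.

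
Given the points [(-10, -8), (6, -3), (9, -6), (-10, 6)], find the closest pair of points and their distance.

Computing all pairwise distances among 4 points:

d((-10, -8), (6, -3)) = 16.7631
d((-10, -8), (9, -6)) = 19.105
d((-10, -8), (-10, 6)) = 14.0
d((6, -3), (9, -6)) = 4.2426 <-- minimum
d((6, -3), (-10, 6)) = 18.3576
d((9, -6), (-10, 6)) = 22.4722

Closest pair: (6, -3) and (9, -6) with distance 4.2426

The closest pair is (6, -3) and (9, -6) with Euclidean distance 4.2426. For 4 points, brute-force pairwise comparison is shown above. For large n, the divide-and-conquer algorithm (sort by x, recurse on halves, check the dividing strip) achieves O(n log n).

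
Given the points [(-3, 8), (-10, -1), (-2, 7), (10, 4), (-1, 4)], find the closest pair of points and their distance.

Computing all pairwise distances among 5 points:

d((-3, 8), (-10, -1)) = 11.4018
d((-3, 8), (-2, 7)) = 1.4142 <-- minimum
d((-3, 8), (10, 4)) = 13.6015
d((-3, 8), (-1, 4)) = 4.4721
d((-10, -1), (-2, 7)) = 11.3137
d((-10, -1), (10, 4)) = 20.6155
d((-10, -1), (-1, 4)) = 10.2956
d((-2, 7), (10, 4)) = 12.3693
d((-2, 7), (-1, 4)) = 3.1623
d((10, 4), (-1, 4)) = 11.0

Closest pair: (-3, 8) and (-2, 7) with distance 1.4142

The closest pair is (-3, 8) and (-2, 7) with Euclidean distance 1.4142. For 5 points, brute-force pairwise comparison is shown above. For large n, the divide-and-conquer algorithm (sort by x, recurse on halves, check the dividing strip) achieves O(n log n).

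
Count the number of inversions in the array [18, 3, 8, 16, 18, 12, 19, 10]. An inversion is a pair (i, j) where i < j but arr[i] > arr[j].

Finding inversions in [18, 3, 8, 16, 18, 12, 19, 10]:

(0, 1): arr[0]=18 > arr[1]=3
(0, 2): arr[0]=18 > arr[2]=8
(0, 3): arr[0]=18 > arr[3]=16
(0, 5): arr[0]=18 > arr[5]=12
(0, 7): arr[0]=18 > arr[7]=10
(3, 5): arr[3]=16 > arr[5]=12
(3, 7): arr[3]=16 > arr[7]=10
(4, 5): arr[4]=18 > arr[5]=12
(4, 7): arr[4]=18 > arr[7]=10
(5, 7): arr[5]=12 > arr[7]=10
(6, 7): arr[6]=19 > arr[7]=10

Total inversions: 11

The array has 11 inversion(s): (0,1), (0,2), (0,3), (0,5), (0,7), (3,5), (3,7), (4,5), (4,7), (5,7), (6,7). Each pair (i,j) satisfies i < j and arr[i] > arr[j].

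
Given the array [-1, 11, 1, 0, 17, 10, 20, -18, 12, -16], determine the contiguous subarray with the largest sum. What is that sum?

Using Kadane's algorithm on [-1, 11, 1, 0, 17, 10, 20, -18, 12, -16]:

Scanning through the array:
Position 1 (value 11): max_ending_here = 11, max_so_far = 11
Position 2 (value 1): max_ending_here = 12, max_so_far = 12
Position 3 (value 0): max_ending_here = 12, max_so_far = 12
Position 4 (value 17): max_ending_here = 29, max_so_far = 29
Position 5 (value 10): max_ending_here = 39, max_so_far = 39
Position 6 (value 20): max_ending_here = 59, max_so_far = 59
Position 7 (value -18): max_ending_here = 41, max_so_far = 59
Position 8 (value 12): max_ending_here = 53, max_so_far = 59
Position 9 (value -16): max_ending_here = 37, max_so_far = 59

Maximum subarray: [11, 1, 0, 17, 10, 20]
Maximum sum: 59

The maximum subarray is [11, 1, 0, 17, 10, 20] with sum 59. This subarray runs from index 1 to index 6.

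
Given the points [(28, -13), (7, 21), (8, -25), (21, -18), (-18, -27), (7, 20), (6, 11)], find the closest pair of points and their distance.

Computing all pairwise distances among 7 points:

d((28, -13), (7, 21)) = 39.9625
d((28, -13), (8, -25)) = 23.3238
d((28, -13), (21, -18)) = 8.6023
d((28, -13), (-18, -27)) = 48.0833
d((28, -13), (7, 20)) = 39.1152
d((28, -13), (6, 11)) = 32.5576
d((7, 21), (8, -25)) = 46.0109
d((7, 21), (21, -18)) = 41.4367
d((7, 21), (-18, -27)) = 54.1202
d((7, 21), (7, 20)) = 1.0 <-- minimum
d((7, 21), (6, 11)) = 10.0499
d((8, -25), (21, -18)) = 14.7648
d((8, -25), (-18, -27)) = 26.0768
d((8, -25), (7, 20)) = 45.0111
d((8, -25), (6, 11)) = 36.0555
d((21, -18), (-18, -27)) = 40.025
d((21, -18), (7, 20)) = 40.4969
d((21, -18), (6, 11)) = 32.6497
d((-18, -27), (7, 20)) = 53.2353
d((-18, -27), (6, 11)) = 44.9444
d((7, 20), (6, 11)) = 9.0554

Closest pair: (7, 21) and (7, 20) with distance 1.0

The closest pair is (7, 21) and (7, 20) with Euclidean distance 1.0. For 7 points, brute-force pairwise comparison is shown above. For large n, the divide-and-conquer algorithm (sort by x, recurse on halves, check the dividing strip) achieves O(n log n).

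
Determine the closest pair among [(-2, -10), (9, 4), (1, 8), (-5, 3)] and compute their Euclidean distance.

Computing all pairwise distances among 4 points:

d((-2, -10), (9, 4)) = 17.8045
d((-2, -10), (1, 8)) = 18.2483
d((-2, -10), (-5, 3)) = 13.3417
d((9, 4), (1, 8)) = 8.9443
d((9, 4), (-5, 3)) = 14.0357
d((1, 8), (-5, 3)) = 7.8102 <-- minimum

Closest pair: (1, 8) and (-5, 3) with distance 7.8102

The closest pair is (1, 8) and (-5, 3) with Euclidean distance 7.8102. For 4 points, brute-force pairwise comparison is shown above. For large n, the divide-and-conquer algorithm (sort by x, recurse on halves, check the dividing strip) achieves O(n log n).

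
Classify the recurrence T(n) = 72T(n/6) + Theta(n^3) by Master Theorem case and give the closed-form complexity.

Master Theorem for T(n) = 72T(n/6) + O(n^3):

a = 72, b = 6, c = 3
log_b(a) = log_6(72) = 2.3869

Case 3: c = 3 > log_6(72) = 2.3869
T(n) = O(n^3) = O(n^3)

For T(n) = 72T(n/6) + O(n^3): log_6(72) = 2.3869. This is Case 3 of the Master Theorem (c > log_b(a), work dominated by root), giving O(n^3).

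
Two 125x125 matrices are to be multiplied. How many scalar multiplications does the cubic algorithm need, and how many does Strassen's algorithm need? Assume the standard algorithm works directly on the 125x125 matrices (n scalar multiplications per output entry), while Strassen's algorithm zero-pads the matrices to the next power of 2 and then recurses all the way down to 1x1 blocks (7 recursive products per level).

Matrix multiplication for 125x125 matrices:

Strassen's algorithm requires power-of-2 dimensions. Pad 125x125 to 128x128 (next power of 2).

Standard algorithm: 125^3 = 1953125 multiplications
Strassen's algorithm: 7^(log2(128)) = 7^7 = 823543 multiplications
Savings: 1953125 - 823543 = 1129582 multiplications

Standard: 1953125 multiplications (125^3). Strassen: 823543 multiplications (7^7, after padding to 128x128). Strassen reduces 8 recursive multiplications to 7 at each level.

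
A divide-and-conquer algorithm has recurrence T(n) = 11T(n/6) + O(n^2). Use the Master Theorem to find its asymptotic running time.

Master Theorem for T(n) = 11T(n/6) + O(n^2):

a = 11, b = 6, c = 2
log_b(a) = log_6(11) = 1.3383

Case 3: c = 2 > log_6(11) = 1.3383
T(n) = O(n^2) = O(n^2)

For T(n) = 11T(n/6) + O(n^2): log_6(11) = 1.3383. This is Case 3 of the Master Theorem (c > log_b(a), work dominated by root), giving O(n^2).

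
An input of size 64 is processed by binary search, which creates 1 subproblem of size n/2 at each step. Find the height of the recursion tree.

For divide and conquer with division factor 2:

Problem sizes at each level:
Level 0: 64
Level 1: 32
Level 2: 16
Level 3: 8
Level 4: 4
Level 5: 2
Level 6: 1

The root is level 0 and the size-1 base case is level 6 (the tree spans levels 0 through 6, i.e. 7 levels counting the root), so the depth is the number of divisions: log_2(64) = 6

The recursion tree depth is log_2(64) = 6. At each level, the problem size is divided by 2, so it takes 6 divisions to reduce to a base case of size 1. The algorithm makes 1 recursive call at each level.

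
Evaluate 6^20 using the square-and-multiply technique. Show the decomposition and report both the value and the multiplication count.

Computing 6^20 by squaring (build up from 6^1; each line after the first costs one multiplication):

6^1 = 6
6^2 = (6^1)^2 = 6^2 = 36
6^4 = (6^2)^2 = 36^2 = 1296
6^5 = 6 * 6^4 = 6 * 1296 = 7776
6^10 = (6^5)^2 = 7776^2 = 60466176
6^20 = (6^10)^2 = 60466176^2 = 3656158440062976

Result: 3656158440062976
Multiplications needed: 5 (5 lines after 6^1)

6^20 = 3656158440062976. Using exponentiation by squaring, this requires 5 multiplications. The key idea: if the exponent is even, square the half-power; if odd, multiply by the base once.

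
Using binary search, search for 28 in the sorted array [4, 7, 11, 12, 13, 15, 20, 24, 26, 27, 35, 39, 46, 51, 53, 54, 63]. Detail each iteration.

Binary search for 28 in [4, 7, 11, 12, 13, 15, 20, 24, 26, 27, 35, 39, 46, 51, 53, 54, 63]:

lo=0, hi=16, mid=8, arr[mid]=26 -> 26 < 28, search right half
lo=9, hi=16, mid=12, arr[mid]=46 -> 46 > 28, search left half
lo=9, hi=11, mid=10, arr[mid]=35 -> 35 > 28, search left half
lo=9, hi=9, mid=9, arr[mid]=27 -> 27 < 28, search right half
lo=10 > hi=9, target 28 not found

Binary search determines that 28 is not in the array after 4 comparisons. The search space was exhausted without finding the target.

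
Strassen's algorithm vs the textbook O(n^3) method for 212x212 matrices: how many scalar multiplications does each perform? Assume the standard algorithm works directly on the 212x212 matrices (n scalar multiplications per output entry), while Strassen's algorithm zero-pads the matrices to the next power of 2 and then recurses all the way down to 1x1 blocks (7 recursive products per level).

Matrix multiplication for 212x212 matrices:

Strassen's algorithm requires power-of-2 dimensions. Pad 212x212 to 256x256 (next power of 2).

Standard algorithm: 212^3 = 9528128 multiplications
Strassen's algorithm: 7^(log2(256)) = 7^8 = 5764801 multiplications
Savings: 9528128 - 5764801 = 3763327 multiplications

Standard: 9528128 multiplications (212^3). Strassen: 5764801 multiplications (7^8, after padding to 256x256). Strassen reduces 8 recursive multiplications to 7 at each level.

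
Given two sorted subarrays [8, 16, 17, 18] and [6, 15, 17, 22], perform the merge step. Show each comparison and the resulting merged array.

Merging process:

Compare 8 vs 6: take 6 from right. Merged: [6]
Compare 8 vs 15: take 8 from left. Merged: [6, 8]
Compare 16 vs 15: take 15 from right. Merged: [6, 8, 15]
Compare 16 vs 17: take 16 from left. Merged: [6, 8, 15, 16]
Compare 17 vs 17: take 17 from left. Merged: [6, 8, 15, 16, 17]
Compare 18 vs 17: take 17 from right. Merged: [6, 8, 15, 16, 17, 17]
Compare 18 vs 22: take 18 from left. Merged: [6, 8, 15, 16, 17, 17, 18]
Append remaining from right: [22]. Merged: [6, 8, 15, 16, 17, 17, 18, 22]

Final merged array: [6, 8, 15, 16, 17, 17, 18, 22]
Total comparisons: 7

The merged array is [6, 8, 15, 16, 17, 17, 18, 22], requiring 7 comparisons. The merge step runs in O(n) time where n is the total number of elements.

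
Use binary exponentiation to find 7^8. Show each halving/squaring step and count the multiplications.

Computing 7^8 by squaring (build up from 7^1; each line after the first costs one multiplication):

7^1 = 7
7^2 = (7^1)^2 = 7^2 = 49
7^4 = (7^2)^2 = 49^2 = 2401
7^8 = (7^4)^2 = 2401^2 = 5764801

Result: 5764801
Multiplications needed: 3 (3 lines after 7^1)

7^8 = 5764801. Using exponentiation by squaring, this requires 3 multiplications. The key idea: if the exponent is even, square the half-power; if odd, multiply by the base once.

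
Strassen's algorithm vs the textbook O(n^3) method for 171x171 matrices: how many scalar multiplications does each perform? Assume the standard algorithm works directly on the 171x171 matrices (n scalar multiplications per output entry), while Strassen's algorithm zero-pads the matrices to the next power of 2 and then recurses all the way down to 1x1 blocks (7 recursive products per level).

Matrix multiplication for 171x171 matrices:

Strassen's algorithm requires power-of-2 dimensions. Pad 171x171 to 256x256 (next power of 2).

Standard algorithm: 171^3 = 5000211 multiplications
Strassen's algorithm: 7^(log2(256)) = 7^8 = 5764801 multiplications
Difference: 5000211 - 5764801 = -764590 (Strassen uses MORE here due to padding overhead — for small or just-over-power-of-2 n, padding can outweigh the per-level savings)

Standard: 5000211 multiplications (171^3). Strassen: 5764801 multiplications (7^8, after padding to 256x256). Strassen reduces 8 recursive multiplications to 7 at each level.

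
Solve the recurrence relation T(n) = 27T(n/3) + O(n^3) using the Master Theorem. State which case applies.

Master Theorem for T(n) = 27T(n/3) + O(n^3):

a = 27, b = 3, c = 3
log_b(a) = log_3(27) = 3.0000

Case 2: c = 3 = log_3(27) = 3.0000
T(n) = O(n^3 log n) = O(n^3 log n)

For T(n) = 27T(n/3) + O(n^3): log_3(27) = 3.0000. This is Case 2 of the Master Theorem (c = log_b(a), equal work at all levels), giving O(n^3 log n).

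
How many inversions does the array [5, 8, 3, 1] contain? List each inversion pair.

Finding inversions in [5, 8, 3, 1]:

(0, 2): arr[0]=5 > arr[2]=3
(0, 3): arr[0]=5 > arr[3]=1
(1, 2): arr[1]=8 > arr[2]=3
(1, 3): arr[1]=8 > arr[3]=1
(2, 3): arr[2]=3 > arr[3]=1

Total inversions: 5

The array has 5 inversion(s): (0,2), (0,3), (1,2), (1,3), (2,3). Each pair (i,j) satisfies i < j and arr[i] > arr[j].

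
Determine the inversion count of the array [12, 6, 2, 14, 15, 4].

Finding inversions in [12, 6, 2, 14, 15, 4]:

(0, 1): arr[0]=12 > arr[1]=6
(0, 2): arr[0]=12 > arr[2]=2
(0, 5): arr[0]=12 > arr[5]=4
(1, 2): arr[1]=6 > arr[2]=2
(1, 5): arr[1]=6 > arr[5]=4
(3, 5): arr[3]=14 > arr[5]=4
(4, 5): arr[4]=15 > arr[5]=4

Total inversions: 7

The array has 7 inversion(s): (0,1), (0,2), (0,5), (1,2), (1,5), (3,5), (4,5). Each pair (i,j) satisfies i < j and arr[i] > arr[j].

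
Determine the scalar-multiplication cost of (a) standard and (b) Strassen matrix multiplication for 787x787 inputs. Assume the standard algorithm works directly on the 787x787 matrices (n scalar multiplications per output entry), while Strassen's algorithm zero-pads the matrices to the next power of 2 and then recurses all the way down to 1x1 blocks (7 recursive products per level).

Matrix multiplication for 787x787 matrices:

Strassen's algorithm requires power-of-2 dimensions. Pad 787x787 to 1024x1024 (next power of 2).

Standard algorithm: 787^3 = 487443403 multiplications
Strassen's algorithm: 7^(log2(1024)) = 7^10 = 282475249 multiplications
Savings: 487443403 - 282475249 = 204968154 multiplications

Standard: 487443403 multiplications (787^3). Strassen: 282475249 multiplications (7^10, after padding to 1024x1024). Strassen reduces 8 recursive multiplications to 7 at each level.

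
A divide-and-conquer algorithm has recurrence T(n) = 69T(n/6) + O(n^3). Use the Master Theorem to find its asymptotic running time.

Master Theorem for T(n) = 69T(n/6) + O(n^3):

a = 69, b = 6, c = 3
log_b(a) = log_6(69) = 2.3631

Case 3: c = 3 > log_6(69) = 2.3631
T(n) = O(n^3) = O(n^3)

For T(n) = 69T(n/6) + O(n^3): log_6(69) = 2.3631. This is Case 3 of the Master Theorem (c > log_b(a), work dominated by root), giving O(n^3).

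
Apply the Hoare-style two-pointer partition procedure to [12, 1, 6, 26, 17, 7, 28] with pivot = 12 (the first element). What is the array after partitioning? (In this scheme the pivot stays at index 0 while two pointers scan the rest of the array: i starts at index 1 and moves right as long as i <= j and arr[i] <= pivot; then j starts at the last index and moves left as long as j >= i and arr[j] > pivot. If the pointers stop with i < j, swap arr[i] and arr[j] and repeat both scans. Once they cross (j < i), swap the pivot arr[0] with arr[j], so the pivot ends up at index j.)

Hoare-style two-pointer partition with pivot = 12:

Initial array: [12, 1, 6, 26, 17, 7, 28]

Pointers start at i = 1, j = 6.
i stops at index 3 (arr[3]=26 > 12), j stops at index 5 (arr[5]=7 <= 12): swap arr[3] and arr[5], array becomes [12, 1, 6, 7, 17, 26, 28]
i ends at 4, j ends at 3: the pointers have crossed (j < i), so scanning stops.

Swap pivot arr[0] with arr[3] to place pivot at position 3: [7, 1, 6, 12, 17, 26, 28]
Pivot position: 3

After partitioning with pivot 12, the array becomes [7, 1, 6, 12, 17, 26, 28]. The pivot is placed at index 3. All elements to the left of the pivot are <= 12, and all elements to the right are > 12.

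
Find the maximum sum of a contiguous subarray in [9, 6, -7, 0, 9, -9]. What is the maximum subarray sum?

Using Kadane's algorithm on [9, 6, -7, 0, 9, -9]:

Scanning through the array:
Position 1 (value 6): max_ending_here = 15, max_so_far = 15
Position 2 (value -7): max_ending_here = 8, max_so_far = 15
Position 3 (value 0): max_ending_here = 8, max_so_far = 15
Position 4 (value 9): max_ending_here = 17, max_so_far = 17
Position 5 (value -9): max_ending_here = 8, max_so_far = 17

Maximum subarray: [9, 6, -7, 0, 9]
Maximum sum: 17

The maximum subarray is [9, 6, -7, 0, 9] with sum 17. This subarray runs from index 0 to index 4.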